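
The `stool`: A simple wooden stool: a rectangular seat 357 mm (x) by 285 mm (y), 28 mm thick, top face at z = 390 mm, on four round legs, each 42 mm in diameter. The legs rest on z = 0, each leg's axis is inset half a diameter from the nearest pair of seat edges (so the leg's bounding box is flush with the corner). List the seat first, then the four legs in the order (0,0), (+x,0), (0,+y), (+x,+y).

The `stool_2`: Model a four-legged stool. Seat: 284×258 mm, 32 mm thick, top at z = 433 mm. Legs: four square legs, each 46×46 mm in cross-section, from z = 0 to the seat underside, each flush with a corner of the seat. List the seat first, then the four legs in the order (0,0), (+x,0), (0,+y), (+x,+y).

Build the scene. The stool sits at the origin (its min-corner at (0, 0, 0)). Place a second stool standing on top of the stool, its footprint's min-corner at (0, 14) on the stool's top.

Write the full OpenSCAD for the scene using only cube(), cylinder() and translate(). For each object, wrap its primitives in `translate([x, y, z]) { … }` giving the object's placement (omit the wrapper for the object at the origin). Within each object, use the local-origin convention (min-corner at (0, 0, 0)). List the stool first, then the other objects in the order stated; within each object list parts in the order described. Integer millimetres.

translate([0, 0, 362]) cube([357, 285, 28]);
translate([21, 21, 0]) cylinder(h = 362, r = 21);
translate([336, 21, 0]) cylinder(h = 362, r = 21);
translate([21, 264, 0]) cylinder(h = 362, r = 21);
translate([336, 264, 0]) cylinder(h = 362, r = 21);
translate([0, 14, 390]) {
  translate([0, 0, 401]) cube([284, 258, 32]);
  cube([46, 46, 401]);
  translate([238, 0, 0]) cube([46, 46, 401]);
  translate([0, 212, 0]) cube([46, 46, 401]);
  translate([238, 212, 0]) cube([46, 46, 401]);
}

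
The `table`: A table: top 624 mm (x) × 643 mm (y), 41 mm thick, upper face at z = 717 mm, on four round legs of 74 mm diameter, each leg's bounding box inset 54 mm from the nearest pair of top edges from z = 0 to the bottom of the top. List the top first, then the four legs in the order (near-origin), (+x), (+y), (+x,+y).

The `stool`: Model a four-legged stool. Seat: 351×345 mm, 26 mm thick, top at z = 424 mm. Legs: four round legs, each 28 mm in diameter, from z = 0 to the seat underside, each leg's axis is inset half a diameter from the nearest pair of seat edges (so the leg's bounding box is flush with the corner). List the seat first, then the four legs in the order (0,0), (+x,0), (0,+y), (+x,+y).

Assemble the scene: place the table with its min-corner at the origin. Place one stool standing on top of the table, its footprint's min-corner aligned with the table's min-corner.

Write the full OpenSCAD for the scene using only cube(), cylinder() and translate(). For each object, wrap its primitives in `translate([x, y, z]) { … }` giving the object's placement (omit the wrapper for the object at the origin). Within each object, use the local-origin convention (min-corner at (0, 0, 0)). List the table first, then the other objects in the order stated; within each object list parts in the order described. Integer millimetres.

translate([0, 0, 676]) cube([624, 643, 41]);
translate([91, 91, 0]) cylinder(h = 676, r = 37);
translate([533, 91, 0]) cylinder(h = 676, r = 37);
translate([91, 552, 0]) cylinder(h = 676, r = 37);
translate([533, 552, 0]) cylinder(h = 676, r = 37);
translate([0, 0, 717]) {
  translate([0, 0, 398]) cube([351, 345, 26]);
  translate([14, 14, 0]) cylinder(h = 398, r = 14);
  translate([337, 14, 0]) cylinder(h = 398, r = 14);
  translate([14, 331, 0]) cylinder(h = 398, r = 14);
  translate([337, 331, 0]) cylinder(h = 398, r = 14);
}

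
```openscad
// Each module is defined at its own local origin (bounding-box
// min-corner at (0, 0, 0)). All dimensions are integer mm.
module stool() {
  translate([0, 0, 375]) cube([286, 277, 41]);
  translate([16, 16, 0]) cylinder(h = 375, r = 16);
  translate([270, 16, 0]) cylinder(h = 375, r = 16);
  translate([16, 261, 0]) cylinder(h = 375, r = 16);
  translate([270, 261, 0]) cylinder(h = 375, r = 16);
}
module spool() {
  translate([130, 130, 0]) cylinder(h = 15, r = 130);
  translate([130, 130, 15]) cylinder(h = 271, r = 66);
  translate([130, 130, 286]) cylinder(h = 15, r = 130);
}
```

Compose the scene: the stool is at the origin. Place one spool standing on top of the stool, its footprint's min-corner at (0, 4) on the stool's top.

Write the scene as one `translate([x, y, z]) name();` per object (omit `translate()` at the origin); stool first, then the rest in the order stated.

stool();
translate([0, 4, 416]) spool();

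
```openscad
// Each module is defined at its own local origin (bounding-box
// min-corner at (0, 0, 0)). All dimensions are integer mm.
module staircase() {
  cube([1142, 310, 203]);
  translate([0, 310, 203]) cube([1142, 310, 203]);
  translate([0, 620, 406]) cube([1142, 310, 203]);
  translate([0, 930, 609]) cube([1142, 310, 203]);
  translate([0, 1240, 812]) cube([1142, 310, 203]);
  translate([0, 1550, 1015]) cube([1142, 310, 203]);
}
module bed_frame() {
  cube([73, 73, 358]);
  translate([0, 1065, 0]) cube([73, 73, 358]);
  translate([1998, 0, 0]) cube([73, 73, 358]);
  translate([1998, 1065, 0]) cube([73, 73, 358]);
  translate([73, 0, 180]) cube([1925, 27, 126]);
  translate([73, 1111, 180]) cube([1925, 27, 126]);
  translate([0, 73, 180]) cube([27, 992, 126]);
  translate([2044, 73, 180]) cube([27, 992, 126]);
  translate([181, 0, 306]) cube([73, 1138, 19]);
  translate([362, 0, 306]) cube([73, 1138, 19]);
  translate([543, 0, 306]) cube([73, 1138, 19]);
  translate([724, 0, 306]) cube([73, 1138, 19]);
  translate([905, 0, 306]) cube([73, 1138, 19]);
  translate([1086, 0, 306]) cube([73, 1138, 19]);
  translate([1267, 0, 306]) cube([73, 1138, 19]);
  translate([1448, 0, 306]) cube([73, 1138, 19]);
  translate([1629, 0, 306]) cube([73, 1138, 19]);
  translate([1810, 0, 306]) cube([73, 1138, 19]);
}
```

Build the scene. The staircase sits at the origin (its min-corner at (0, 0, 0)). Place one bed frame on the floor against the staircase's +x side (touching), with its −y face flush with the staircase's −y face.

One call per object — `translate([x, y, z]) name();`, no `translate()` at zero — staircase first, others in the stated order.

staircase();
translate([1142, 0, 0]) bed_frame();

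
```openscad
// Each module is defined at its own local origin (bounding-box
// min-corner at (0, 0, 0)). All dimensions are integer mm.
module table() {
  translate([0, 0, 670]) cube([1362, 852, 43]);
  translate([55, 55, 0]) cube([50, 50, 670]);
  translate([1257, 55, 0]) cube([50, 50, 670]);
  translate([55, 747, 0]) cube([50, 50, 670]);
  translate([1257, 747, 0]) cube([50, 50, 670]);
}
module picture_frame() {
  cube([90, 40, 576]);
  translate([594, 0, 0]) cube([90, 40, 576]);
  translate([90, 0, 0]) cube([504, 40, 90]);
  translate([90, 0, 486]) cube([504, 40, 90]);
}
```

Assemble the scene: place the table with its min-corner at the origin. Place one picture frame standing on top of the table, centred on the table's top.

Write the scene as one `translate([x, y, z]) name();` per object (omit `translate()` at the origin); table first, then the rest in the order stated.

table();
translate([339, 406, 713]) picture_frame();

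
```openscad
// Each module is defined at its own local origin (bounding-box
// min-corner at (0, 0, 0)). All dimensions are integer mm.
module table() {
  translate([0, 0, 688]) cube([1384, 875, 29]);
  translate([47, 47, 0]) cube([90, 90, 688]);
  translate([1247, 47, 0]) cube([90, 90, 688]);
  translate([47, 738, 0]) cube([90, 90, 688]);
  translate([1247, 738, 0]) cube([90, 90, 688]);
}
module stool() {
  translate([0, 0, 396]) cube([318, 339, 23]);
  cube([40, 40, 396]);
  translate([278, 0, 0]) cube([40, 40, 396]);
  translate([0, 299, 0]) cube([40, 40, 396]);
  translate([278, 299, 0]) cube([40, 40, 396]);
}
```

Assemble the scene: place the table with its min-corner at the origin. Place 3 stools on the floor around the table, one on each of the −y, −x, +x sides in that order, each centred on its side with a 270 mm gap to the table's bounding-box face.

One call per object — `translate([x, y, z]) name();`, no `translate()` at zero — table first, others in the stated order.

table();
translate([533, -609, 0]) stool();
translate([-588, 268, 0]) stool();
translate([1654, 268, 0]) stool();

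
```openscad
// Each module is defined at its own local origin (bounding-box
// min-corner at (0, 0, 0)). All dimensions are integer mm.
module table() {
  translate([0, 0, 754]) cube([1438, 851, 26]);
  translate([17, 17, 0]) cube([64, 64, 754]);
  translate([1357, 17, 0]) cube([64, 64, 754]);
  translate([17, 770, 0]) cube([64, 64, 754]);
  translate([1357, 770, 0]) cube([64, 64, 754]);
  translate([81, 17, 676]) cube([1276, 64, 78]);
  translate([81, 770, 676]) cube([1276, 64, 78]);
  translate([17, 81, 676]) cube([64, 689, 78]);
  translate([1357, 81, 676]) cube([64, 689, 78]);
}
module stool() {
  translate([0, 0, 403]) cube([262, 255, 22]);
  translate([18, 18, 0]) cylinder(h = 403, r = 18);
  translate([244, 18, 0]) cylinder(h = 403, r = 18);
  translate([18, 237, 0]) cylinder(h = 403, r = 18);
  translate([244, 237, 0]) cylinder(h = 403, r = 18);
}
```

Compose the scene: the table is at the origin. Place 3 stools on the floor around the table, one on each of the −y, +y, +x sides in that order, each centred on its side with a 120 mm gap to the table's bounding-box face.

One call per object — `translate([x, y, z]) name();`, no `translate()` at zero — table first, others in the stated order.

table();
translate([588, -375, 0]) stool();
translate([588, 971, 0]) stool();
translate([1558, 298, 0]) stool();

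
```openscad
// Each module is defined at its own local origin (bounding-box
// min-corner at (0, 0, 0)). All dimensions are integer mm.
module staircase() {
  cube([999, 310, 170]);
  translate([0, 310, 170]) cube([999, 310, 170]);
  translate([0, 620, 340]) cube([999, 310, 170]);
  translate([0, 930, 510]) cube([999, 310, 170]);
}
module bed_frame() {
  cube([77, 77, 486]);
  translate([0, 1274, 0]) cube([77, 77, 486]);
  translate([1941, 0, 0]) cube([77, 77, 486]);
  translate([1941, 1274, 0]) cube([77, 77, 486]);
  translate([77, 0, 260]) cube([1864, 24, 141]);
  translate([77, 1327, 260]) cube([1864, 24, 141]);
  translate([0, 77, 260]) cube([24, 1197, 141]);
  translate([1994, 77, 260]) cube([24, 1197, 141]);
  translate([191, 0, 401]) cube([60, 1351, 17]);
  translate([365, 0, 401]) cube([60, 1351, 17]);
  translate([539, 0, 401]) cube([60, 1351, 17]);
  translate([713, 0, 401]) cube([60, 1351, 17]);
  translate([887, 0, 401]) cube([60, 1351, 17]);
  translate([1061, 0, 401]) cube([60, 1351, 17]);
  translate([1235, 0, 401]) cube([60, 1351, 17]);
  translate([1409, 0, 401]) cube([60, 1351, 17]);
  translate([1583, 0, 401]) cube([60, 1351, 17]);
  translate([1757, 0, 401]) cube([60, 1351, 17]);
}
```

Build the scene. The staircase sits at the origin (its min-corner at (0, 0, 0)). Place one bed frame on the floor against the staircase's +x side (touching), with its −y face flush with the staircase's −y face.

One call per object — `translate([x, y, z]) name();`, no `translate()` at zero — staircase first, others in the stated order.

staircase();
translate([999, 0, 0]) bed_frame();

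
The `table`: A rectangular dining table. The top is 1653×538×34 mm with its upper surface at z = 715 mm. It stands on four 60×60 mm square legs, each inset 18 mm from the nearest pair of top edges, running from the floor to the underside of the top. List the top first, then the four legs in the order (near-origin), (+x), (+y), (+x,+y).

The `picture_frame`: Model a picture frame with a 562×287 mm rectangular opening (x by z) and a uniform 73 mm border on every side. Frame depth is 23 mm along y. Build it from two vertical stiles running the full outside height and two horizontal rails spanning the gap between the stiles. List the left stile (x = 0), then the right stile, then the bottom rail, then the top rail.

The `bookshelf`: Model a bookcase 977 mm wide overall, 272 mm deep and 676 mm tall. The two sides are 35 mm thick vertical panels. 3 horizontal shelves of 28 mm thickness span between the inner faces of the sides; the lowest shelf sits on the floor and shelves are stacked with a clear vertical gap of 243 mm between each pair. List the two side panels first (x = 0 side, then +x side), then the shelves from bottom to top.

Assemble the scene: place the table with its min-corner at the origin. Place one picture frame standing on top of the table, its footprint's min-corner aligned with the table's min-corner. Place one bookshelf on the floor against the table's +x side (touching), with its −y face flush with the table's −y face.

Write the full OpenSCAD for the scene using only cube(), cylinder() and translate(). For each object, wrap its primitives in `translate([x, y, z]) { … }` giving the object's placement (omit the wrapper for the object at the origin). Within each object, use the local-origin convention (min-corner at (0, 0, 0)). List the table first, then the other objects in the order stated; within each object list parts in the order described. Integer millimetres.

translate([0, 0, 681]) cube([1653, 538, 34]);
translate([18, 18, 0]) cube([60, 60, 681]);
translate([1575, 18, 0]) cube([60, 60, 681]);
translate([18, 460, 0]) cube([60, 60, 681]);
translate([1575, 460, 0]) cube([60, 60, 681]);
translate([0, 0, 715]) {
  cube([73, 23, 433]);
  translate([635, 0, 0]) cube([73, 23, 433]);
  translate([73, 0, 0]) cube([562, 23, 73]);
  translate([73, 0, 360]) cube([562, 23, 73]);
}
translate([1653, 0, 0]) {
  cube([35, 272, 676]);
  translate([942, 0, 0]) cube([35, 272, 676]);
  translate([35, 0, 0]) cube([907, 272, 28]);
  translate([35, 0, 271]) cube([907, 272, 28]);
  translate([35, 0, 542]) cube([907, 272, 28]);
}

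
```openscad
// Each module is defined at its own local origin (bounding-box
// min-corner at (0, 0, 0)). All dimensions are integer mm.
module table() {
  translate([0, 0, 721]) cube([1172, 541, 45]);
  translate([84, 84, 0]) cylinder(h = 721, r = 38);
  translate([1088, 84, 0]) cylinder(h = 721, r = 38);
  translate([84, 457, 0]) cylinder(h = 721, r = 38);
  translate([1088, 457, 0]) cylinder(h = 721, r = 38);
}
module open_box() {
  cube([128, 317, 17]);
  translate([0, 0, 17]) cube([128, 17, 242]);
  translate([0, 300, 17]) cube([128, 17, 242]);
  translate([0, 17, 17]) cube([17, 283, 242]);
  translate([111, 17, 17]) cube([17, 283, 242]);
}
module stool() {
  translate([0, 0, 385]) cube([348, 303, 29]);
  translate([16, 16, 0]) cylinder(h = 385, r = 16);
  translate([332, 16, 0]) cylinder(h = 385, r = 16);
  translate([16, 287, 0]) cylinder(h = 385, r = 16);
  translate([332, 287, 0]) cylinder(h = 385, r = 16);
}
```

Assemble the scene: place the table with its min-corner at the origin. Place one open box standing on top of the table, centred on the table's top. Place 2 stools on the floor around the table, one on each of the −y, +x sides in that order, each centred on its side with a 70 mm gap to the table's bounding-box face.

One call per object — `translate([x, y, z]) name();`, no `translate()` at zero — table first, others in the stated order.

table();
translate([522, 112, 766]) open_box();
translate([412, -373, 0]) stool();
translate([1242, 119, 0]) stool();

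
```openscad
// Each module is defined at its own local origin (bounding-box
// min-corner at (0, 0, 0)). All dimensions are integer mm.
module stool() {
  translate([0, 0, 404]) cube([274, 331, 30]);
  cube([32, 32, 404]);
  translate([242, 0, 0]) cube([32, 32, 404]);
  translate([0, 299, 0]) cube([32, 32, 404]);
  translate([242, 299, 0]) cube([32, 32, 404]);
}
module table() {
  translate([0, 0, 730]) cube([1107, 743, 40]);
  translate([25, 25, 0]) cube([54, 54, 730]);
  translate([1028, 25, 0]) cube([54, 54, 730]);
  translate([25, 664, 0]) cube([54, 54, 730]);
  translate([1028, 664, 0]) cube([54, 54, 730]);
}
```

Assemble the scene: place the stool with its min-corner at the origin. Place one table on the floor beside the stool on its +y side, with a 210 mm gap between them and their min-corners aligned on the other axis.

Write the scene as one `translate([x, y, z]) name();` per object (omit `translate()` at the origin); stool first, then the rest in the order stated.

stool();
translate([0, 541, 0]) table();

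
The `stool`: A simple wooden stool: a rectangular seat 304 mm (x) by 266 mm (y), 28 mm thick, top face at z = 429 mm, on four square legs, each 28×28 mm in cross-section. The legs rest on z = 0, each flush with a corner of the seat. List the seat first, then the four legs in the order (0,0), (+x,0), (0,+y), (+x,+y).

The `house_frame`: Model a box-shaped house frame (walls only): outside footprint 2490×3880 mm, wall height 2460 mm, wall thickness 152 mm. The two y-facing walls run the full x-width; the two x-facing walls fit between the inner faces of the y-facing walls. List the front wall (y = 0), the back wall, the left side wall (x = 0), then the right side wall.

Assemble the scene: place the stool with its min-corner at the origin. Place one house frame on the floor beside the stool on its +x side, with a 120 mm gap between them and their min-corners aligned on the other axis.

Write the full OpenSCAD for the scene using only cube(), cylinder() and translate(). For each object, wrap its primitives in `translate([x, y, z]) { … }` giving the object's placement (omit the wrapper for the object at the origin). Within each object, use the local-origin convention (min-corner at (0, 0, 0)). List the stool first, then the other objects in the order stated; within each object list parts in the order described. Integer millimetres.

translate([0, 0, 401]) cube([304, 266, 28]);
cube([28, 28, 401]);
translate([276, 0, 0]) cube([28, 28, 401]);
translate([0, 238, 0]) cube([28, 28, 401]);
translate([276, 238, 0]) cube([28, 28, 401]);
translate([424, 0, 0]) {
  cube([2490, 152, 2460]);
  translate([0, 3728, 0]) cube([2490, 152, 2460]);
  translate([0, 152, 0]) cube([152, 3576, 2460]);
  translate([2338, 152, 0]) cube([152, 3576, 2460]);
}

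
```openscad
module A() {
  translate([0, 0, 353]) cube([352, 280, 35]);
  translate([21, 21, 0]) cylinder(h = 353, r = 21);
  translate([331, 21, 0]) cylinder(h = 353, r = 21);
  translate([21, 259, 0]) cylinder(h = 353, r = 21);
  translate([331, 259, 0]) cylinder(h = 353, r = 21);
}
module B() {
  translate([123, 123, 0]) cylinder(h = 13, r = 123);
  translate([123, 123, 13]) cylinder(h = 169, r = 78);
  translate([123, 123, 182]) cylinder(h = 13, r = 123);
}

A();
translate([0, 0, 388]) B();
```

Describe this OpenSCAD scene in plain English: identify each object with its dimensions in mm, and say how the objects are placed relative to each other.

A is a four-legged stool. The seat is 352×280 mm, 35 mm thick, top at z = 388 mm. It stands on four round legs, each 42 mm in diameter, from z = 0 to the seat underside, each leg's axis is inset half a diameter from the nearest pair of seat edges (so the leg's bounding box is flush with the corner).

B is a spool: two coaxial disc flanges of radius 123 mm and thickness 13 mm, joined by a core cylinder of radius 78 mm and height 169 mm. The lower flange rests on z = 0 and the three cylinders share a vertical axis.

The spool is on top of the stool.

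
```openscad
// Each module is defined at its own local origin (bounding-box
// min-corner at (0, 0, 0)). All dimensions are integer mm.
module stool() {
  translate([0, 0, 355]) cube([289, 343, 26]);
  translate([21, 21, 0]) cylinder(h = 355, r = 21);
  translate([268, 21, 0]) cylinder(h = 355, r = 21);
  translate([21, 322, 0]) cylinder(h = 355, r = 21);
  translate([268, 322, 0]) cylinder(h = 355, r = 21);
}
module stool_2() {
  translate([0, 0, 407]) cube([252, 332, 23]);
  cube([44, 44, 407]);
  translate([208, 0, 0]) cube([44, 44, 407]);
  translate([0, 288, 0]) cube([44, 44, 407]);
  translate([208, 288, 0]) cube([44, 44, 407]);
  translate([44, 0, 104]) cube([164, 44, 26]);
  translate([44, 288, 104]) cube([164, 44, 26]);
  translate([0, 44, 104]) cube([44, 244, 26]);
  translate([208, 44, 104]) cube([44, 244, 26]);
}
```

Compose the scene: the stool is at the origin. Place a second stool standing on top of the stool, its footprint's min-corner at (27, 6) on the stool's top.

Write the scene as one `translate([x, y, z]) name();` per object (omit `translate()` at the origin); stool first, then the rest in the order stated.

stool();
translate([27, 6, 381]) stool_2();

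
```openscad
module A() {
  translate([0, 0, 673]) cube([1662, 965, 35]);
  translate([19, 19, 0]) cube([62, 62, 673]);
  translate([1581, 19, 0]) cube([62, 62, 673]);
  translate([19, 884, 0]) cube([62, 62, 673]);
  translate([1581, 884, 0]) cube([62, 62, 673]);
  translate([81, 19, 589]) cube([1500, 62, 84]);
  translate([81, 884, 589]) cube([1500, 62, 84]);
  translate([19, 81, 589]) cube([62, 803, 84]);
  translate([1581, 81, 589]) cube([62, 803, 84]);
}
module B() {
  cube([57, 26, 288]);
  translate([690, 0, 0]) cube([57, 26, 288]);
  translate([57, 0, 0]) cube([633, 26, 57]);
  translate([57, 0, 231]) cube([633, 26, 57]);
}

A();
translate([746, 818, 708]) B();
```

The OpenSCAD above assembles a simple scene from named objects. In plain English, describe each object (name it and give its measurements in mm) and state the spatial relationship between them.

A is a table: top 1662 mm (x) × 965 mm (y), 35 mm thick, upper face at z = 708 mm, on four 62×62 mm square legs, each inset 19 mm from the nearest pair of top edges, running from z = 0 to the bottom of the top. Four apron rails, 62 mm thick and 84 mm tall, run between adjacent legs with their top edges flush with the underside of the top and their outer faces flush with the legs' outer faces.

B is a picture frame with a 633×174 mm rectangular opening (x by z) and a uniform 57 mm border on every side. Frame depth is 26 mm along y. It is built from two vertical stiles running the full outside height and two horizontal rails spanning the gap between the stiles.

The picture frame is on top of the table.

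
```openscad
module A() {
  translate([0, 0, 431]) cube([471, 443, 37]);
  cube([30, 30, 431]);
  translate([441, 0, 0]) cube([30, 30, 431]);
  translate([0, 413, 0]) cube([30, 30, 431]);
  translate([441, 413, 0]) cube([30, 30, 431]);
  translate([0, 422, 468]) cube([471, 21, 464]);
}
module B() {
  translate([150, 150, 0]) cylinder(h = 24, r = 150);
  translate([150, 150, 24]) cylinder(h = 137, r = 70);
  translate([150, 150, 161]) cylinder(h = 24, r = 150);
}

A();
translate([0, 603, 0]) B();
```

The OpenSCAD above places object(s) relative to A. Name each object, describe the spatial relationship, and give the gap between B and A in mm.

The spool's nearest face is 160 mm from the chair's +y face.

A is a chair. B is a spool. The spool is on the floor beside the chair on its +y side. The gap between the spool and the chair is 160 mm.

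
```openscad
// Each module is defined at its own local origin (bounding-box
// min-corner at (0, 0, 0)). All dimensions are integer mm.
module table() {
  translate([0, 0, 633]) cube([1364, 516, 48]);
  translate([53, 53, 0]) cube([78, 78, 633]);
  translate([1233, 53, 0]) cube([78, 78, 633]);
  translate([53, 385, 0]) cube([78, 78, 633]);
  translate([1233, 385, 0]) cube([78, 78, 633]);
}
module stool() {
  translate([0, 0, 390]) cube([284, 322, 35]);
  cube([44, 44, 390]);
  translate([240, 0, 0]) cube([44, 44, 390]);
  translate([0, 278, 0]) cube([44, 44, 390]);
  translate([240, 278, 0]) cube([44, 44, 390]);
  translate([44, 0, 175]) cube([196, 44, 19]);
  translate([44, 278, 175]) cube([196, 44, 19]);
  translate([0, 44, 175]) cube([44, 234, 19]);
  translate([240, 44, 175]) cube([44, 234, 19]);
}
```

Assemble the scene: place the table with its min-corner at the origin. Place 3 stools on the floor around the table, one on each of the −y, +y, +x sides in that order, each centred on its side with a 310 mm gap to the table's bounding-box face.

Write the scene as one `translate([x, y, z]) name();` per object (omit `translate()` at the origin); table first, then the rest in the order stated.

table();
translate([540, -632, 0]) stool();
translate([540, 826, 0]) stool();
translate([1674, 97, 0]) stool();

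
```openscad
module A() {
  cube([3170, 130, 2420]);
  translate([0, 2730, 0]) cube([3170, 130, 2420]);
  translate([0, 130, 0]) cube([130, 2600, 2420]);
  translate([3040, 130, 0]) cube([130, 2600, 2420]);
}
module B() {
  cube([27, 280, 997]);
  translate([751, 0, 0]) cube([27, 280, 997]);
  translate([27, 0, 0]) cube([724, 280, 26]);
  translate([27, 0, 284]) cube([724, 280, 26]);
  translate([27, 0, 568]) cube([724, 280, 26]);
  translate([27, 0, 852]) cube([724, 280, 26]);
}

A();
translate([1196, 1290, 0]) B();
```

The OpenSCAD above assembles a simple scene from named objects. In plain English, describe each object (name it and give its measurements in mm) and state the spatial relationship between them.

A is the wall frame of a small rectangular building: four walls, each 2420 mm tall and 130 mm thick, enclosing a footprint 3170 mm (x) by 2860 mm (y) outside-to-outside, with no floor or roof. The front and back walls (the −y and +y sides) span the full width; the two side walls fit between them.

B is an open bookshelf. Two side panels, each 27 mm thick, 280 mm deep and 997 mm tall, stand 778 mm apart (outside-to-outside). Between them sit 4 shelves, each 26 mm thick and 280 mm deep, spanning the full gap between the sides. The bottom shelf rests on the floor (its underside at z = 0) and the clear gap between one shelf's top and the next shelf's underside is 258 mm.

The bookshelf sits inside the house frame, centred.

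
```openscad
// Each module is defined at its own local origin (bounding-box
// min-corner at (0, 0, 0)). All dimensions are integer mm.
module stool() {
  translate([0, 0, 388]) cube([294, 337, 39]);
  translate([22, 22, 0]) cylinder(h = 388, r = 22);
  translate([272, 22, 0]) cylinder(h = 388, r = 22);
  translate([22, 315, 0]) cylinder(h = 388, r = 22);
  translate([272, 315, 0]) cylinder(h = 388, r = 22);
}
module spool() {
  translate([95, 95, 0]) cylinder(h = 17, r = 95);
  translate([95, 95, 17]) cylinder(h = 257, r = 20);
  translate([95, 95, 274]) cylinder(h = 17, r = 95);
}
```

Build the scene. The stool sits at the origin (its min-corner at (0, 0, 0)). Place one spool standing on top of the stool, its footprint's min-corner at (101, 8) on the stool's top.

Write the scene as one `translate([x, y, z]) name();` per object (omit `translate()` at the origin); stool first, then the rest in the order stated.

stool();
translate([101, 8, 427]) spool();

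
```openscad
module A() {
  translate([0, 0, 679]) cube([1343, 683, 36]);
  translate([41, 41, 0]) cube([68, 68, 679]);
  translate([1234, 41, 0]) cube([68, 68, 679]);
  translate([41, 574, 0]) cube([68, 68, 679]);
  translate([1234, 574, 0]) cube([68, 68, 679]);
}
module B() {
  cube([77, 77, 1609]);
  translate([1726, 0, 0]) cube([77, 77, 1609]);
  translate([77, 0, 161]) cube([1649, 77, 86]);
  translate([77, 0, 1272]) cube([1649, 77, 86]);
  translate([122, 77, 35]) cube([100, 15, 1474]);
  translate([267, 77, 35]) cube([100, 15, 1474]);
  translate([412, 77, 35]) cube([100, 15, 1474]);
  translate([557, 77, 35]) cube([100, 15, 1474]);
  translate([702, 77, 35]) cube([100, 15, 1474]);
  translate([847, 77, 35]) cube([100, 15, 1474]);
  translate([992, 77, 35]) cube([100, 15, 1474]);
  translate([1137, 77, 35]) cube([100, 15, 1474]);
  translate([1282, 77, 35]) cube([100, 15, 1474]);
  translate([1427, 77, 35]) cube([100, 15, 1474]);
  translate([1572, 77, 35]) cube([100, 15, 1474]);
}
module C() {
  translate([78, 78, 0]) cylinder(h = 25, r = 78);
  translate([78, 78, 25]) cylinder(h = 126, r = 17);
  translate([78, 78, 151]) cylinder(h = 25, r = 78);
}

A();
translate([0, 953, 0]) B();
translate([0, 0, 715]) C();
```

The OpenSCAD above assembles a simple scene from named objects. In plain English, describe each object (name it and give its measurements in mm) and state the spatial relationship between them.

A is a table: top 1343 mm (x) × 683 mm (y), 36 mm thick, upper face at z = 715 mm, on four 68×68 mm square legs, each inset 41 mm from the nearest pair of top edges, running from z = 0 to the bottom of the top.

B is a fence section. Two 77×77 mm posts, 1609 mm tall, stand on the floor with a clear span of 1649 mm between their inner faces. Two horizontal rails of 77×86 mm section span the gap between the posts with their undersides at z = 161 mm and z = 1272 mm, flush with the posts' −y face. 11 pickets, each 100 mm wide, 15 mm thick and 1474 mm tall, are fixed to the +y face of the rails with their bottoms at z = 35 mm, evenly spaced across the span with equal gaps (rounded down to the nearest mm) at the −x end and between each pair — any rounding remainder accumulates at the +x end.

C is a spool: two coaxial disc flanges of radius 78 mm and thickness 25 mm, joined by a core cylinder of radius 17 mm and height 126 mm. The lower flange rests on z = 0 and the three cylinders share a vertical axis.

The fence section is on the floor beside the table on its +y side. The spool is on top of the table.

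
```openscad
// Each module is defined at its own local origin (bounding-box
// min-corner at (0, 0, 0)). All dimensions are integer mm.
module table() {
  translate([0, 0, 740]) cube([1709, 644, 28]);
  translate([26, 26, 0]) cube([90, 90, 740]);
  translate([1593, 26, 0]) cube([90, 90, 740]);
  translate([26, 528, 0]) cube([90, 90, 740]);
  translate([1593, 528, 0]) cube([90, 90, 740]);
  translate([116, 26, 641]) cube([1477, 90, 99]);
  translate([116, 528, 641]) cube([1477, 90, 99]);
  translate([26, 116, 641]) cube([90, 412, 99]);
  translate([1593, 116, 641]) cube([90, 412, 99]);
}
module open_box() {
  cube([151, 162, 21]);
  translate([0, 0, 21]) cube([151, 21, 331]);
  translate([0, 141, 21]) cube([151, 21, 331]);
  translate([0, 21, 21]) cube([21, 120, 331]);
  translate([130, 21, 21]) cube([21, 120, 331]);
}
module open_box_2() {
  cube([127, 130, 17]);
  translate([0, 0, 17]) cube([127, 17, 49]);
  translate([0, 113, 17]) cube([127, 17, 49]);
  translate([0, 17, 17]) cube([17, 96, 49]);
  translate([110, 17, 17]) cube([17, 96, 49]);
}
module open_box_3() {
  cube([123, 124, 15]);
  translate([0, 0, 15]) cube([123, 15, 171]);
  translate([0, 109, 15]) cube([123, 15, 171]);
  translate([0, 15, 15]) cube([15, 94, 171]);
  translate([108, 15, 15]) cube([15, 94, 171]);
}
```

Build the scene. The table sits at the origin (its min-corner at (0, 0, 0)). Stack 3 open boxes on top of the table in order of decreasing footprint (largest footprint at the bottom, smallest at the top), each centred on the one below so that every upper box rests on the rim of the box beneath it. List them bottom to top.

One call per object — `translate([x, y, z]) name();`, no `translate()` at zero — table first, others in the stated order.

table();
translate([779, 241, 768]) open_box();
translate([791, 257, 1120]) open_box_2();
translate([793, 260, 1186]) open_box_3();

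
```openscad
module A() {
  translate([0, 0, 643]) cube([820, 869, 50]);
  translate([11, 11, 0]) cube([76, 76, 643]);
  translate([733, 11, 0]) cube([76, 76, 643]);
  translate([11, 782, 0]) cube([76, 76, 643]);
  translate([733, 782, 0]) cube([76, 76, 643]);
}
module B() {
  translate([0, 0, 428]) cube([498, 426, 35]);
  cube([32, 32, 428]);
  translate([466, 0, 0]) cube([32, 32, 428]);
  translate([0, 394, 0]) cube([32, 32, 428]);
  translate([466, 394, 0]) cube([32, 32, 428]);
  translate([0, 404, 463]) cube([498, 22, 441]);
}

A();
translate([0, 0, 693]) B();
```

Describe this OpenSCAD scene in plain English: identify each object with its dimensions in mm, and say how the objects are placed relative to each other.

A is a table: top 820 mm (x) × 869 mm (y), 50 mm thick, upper face at z = 693 mm, on four 76×76 mm square legs, each inset 11 mm from the nearest pair of top edges, running from z = 0 to the bottom of the top.

B is a chair: 498×426 mm seat, 35 mm thick, top at z = 463 mm, on four 32 mm square corner legs flush with the seat edges. A 22 mm thick backrest slab spans the full seat width, extending 441 mm above the seat top, its back face flush with the seat's +y edge.

The chair is on top of the table.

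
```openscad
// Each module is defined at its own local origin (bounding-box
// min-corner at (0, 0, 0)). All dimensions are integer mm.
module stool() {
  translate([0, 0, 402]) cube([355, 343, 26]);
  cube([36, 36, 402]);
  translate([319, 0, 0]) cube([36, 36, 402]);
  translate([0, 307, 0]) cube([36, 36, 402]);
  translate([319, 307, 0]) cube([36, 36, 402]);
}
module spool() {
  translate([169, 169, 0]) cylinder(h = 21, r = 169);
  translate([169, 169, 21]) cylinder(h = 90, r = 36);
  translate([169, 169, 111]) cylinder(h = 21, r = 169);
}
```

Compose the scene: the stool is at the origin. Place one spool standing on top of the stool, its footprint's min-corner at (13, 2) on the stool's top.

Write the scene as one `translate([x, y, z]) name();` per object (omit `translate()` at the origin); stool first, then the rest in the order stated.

stool();
translate([13, 2, 428]) spool();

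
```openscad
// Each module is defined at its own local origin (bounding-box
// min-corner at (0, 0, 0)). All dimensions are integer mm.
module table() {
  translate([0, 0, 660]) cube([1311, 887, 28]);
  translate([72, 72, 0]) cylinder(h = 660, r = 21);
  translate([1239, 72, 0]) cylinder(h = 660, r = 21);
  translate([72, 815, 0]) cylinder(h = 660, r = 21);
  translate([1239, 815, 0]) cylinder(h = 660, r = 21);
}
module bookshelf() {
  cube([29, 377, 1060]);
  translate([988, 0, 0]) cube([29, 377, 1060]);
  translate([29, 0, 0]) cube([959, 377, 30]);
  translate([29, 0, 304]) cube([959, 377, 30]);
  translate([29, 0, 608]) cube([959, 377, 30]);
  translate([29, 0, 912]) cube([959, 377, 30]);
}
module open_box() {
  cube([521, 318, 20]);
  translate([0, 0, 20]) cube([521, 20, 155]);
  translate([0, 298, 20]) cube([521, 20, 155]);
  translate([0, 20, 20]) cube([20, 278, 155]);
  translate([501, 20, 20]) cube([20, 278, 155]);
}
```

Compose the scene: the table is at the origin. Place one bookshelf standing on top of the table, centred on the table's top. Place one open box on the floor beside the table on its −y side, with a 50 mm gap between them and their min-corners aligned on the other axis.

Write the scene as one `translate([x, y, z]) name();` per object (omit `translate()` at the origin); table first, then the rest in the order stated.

table();
translate([147, 255, 688]) bookshelf();
translate([0, -368, 0]) open_box();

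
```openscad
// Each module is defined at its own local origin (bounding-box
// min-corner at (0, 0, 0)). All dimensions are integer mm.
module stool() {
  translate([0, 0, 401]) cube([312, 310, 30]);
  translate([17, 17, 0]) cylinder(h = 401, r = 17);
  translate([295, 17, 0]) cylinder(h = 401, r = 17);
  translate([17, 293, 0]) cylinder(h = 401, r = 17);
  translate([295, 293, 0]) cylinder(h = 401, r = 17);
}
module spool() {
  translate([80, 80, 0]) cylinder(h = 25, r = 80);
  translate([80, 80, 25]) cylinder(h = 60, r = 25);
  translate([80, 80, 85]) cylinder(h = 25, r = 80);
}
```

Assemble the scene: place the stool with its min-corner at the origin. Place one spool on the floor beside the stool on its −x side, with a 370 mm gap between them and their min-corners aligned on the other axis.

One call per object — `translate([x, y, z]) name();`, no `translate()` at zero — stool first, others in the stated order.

stool();
translate([-530, 0, 0]) spool();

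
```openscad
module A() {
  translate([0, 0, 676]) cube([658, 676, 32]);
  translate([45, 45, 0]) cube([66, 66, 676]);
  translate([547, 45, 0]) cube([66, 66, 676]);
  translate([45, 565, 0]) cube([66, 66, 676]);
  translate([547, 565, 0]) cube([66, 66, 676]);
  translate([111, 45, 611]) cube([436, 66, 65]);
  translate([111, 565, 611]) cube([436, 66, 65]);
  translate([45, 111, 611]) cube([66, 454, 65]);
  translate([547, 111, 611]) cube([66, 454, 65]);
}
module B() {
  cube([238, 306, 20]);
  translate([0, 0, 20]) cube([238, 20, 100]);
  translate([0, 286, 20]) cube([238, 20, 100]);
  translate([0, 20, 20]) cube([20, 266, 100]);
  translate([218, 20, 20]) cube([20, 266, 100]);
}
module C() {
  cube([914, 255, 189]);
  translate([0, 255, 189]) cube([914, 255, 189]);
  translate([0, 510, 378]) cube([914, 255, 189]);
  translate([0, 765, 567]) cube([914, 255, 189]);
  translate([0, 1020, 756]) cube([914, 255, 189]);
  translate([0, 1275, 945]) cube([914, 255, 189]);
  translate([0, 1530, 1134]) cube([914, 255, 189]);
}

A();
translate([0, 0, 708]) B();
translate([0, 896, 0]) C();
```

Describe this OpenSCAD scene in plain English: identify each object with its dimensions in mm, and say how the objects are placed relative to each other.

A is a rectangular dining table. The top is 658×676×32 mm with its upper surface at z = 708 mm. It stands on four 66×66 mm square legs, each inset 45 mm from the nearest pair of top edges, running from the floor to the underside of the top. Four apron rails, 66 mm thick and 65 mm tall, run between adjacent legs with their top edges flush with the underside of the top and their outer faces flush with the legs' outer faces.

B is an open storage box with external size 238×306×120 mm and wall thickness 20 mm (the base is also 20 mm thick). The base covers the whole footprint; the four walls stand on the base, with the y-facing walls full-width and the x-facing walls fitting between their inner faces.

C is a straight staircase of 7 solid steps. Each step is 914 mm wide (x), 255 mm deep (y, the going) and 189 mm tall (the rise). The first step rests on the floor; each subsequent step sits one going further in +y and one rise higher in +z, directly behind and above the previous step with no overlap.

The open box is on top of the table. The staircase is on the floor beside the table on its +y side.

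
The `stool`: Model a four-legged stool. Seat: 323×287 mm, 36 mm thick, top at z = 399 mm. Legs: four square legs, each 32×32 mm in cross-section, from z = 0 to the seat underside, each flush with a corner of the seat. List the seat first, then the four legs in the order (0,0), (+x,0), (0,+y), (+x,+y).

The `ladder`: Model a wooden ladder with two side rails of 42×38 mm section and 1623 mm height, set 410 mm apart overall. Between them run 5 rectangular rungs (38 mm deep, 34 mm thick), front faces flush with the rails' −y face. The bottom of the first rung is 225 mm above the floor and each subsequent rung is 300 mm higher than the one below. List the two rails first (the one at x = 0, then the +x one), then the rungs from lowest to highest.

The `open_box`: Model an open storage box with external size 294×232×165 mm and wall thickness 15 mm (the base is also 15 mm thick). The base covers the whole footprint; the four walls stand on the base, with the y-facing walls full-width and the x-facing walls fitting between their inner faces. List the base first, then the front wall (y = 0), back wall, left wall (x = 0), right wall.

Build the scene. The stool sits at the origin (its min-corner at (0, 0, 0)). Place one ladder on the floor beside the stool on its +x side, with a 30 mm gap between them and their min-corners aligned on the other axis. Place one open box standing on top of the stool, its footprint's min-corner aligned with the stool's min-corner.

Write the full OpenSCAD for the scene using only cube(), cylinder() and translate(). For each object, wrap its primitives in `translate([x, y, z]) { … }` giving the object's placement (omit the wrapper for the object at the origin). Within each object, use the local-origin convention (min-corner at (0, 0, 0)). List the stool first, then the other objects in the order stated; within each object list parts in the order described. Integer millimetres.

translate([0, 0, 363]) cube([323, 287, 36]);
cube([32, 32, 363]);
translate([291, 0, 0]) cube([32, 32, 363]);
translate([0, 255, 0]) cube([32, 32, 363]);
translate([291, 255, 0]) cube([32, 32, 363]);
translate([353, 0, 0]) {
  cube([42, 38, 1623]);
  translate([368, 0, 0]) cube([42, 38, 1623]);
  translate([42, 0, 225]) cube([326, 38, 34]);
  translate([42, 0, 525]) cube([326, 38, 34]);
  translate([42, 0, 825]) cube([326, 38, 34]);
  translate([42, 0, 1125]) cube([326, 38, 34]);
  translate([42, 0, 1425]) cube([326, 38, 34]);
}
translate([0, 0, 399]) {
  cube([294, 232, 15]);
  translate([0, 0, 15]) cube([294, 15, 150]);
  translate([0, 217, 15]) cube([294, 15, 150]);
  translate([0, 15, 15]) cube([15, 202, 150]);
  translate([279, 15, 15]) cube([15, 202, 150]);
}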